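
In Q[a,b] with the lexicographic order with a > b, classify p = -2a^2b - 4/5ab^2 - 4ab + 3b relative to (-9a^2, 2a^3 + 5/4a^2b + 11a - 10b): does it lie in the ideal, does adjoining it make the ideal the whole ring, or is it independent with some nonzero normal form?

-2a^2b - 4/5ab^2 - 4ab + 3b is independent of I; its normal form modulo I is 3b.

First compute the reduced Gröbner basis of I by Buchberger's algorithm.
f_1 = -9a^2, LT = a^2.
f_2 = 2a^3 + 5/4a^2b + 11a - 10b, LT = a^3.

S(f_1,f_2): lcm = a^3. S = -5/8a^2b - 11/2a + 5b.
  reduce S modulo (f_1, f_2):
  remainder -11/2a + 5b ≠ 0; add h_3 = -11/2a + 5b to the basis.

S(f_1,h_3): lcm = a^2. S = 10/11ab.
  reduce S modulo (f_1, f_2, h_3):
  remainder 100/121b^2 ≠ 0; add h_4 = 100/121b^2 to the basis.

The other S-polynomials (S(f_2,h_3), S(f_1,h_4), S(f_2,h_4), S(h_3,h_4)) all reduce to 0 modulo the current basis, so we have a Gröbner basis.
Inter-reduce: drop elements whose leading term is divisible by another's, tail-reduce, and make monic.
Reduced Gröbner basis: {a - 10/11b, b^2}.
Label its elements g_1 = a - 10/11b, g_2 = b^2.

Reduce p = -2a^2b - 4/5ab^2 - 4ab + 3b modulo G:
  leading term a^2b: subtract (-2ab)·g_1 from -2a^2b - 4/5ab^2 - 4ab + 3b → -144/55ab^2 - 4ab + 3b
  leading term ab^2: subtract (-144/55b^2)·g_1 from -144/55ab^2 - 4ab + 3b → -4ab - 288/121b^3 + 3b
  leading term ab: subtract (-4b)·g_1 from -4ab - 288/121b^3 + 3b → -288/121b^3 - 40/11b^2 + 3b
  leading term b^3: subtract (-288/121b)·g_2 from -288/121b^3 - 40/11b^2 + 3b → -40/11b^2 + 3b
  leading term b^2: subtract (-40/11)·g_2 from -40/11b^2 + 3b → 3b
  leading term b: no divisor's leading term divides it; move 3b to the remainder.
  normal form = 3b.
The normal form is nonzero, so p ∉ I. Since p minus its normal form lies in I, I + (p) = I + (r) where r = 3b; decide whether this ideal is the whole ring.
Run Buchberger on G together with r (pairs among the g_i already reduce to 0 since G is a Gröbner basis):
g_1 = a - 10/11b, LT = a.
g_2 = b^2, LT = b^2.
r = 3b, LT = b.

The S-polynomials (S(g_1,g_2), S(g_1,r), S(g_2,r)) all reduce to 0 modulo the current basis, so we have a Gröbner basis.
Inter-reduce: drop elements whose leading term is divisible by another's, tail-reduce, and make monic.
Reduced Gröbner basis: {a, b}.
The reduced Gröbner basis of I + (p) is {a, b} ≠ {1}, a proper ideal, so the enlarged system stays consistent: p is independent of I, with normal form 3b.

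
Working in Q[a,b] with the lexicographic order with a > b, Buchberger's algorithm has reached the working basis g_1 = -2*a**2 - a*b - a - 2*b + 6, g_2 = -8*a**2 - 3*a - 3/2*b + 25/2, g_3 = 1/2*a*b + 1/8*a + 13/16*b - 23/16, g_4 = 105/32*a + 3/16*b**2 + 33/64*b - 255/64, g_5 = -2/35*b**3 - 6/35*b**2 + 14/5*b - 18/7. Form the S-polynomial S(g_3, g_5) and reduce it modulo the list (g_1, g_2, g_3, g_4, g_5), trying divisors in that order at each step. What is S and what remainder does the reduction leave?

lcm(LM(g_3), LM(g_5)) = a*b**3.
S = (lcm/LT(g_3))·g_3 − (lcm/LT(g_5))·g_5 = -11/4*a*b**2 + 49*a*b - 45*a + 13/8*b**3 - 23/8*b**2.
Reduce S modulo (g_1, g_2, g_3, g_4, g_5) in that order:
  leading term a*b**2: subtract (-11/2*b)·g_3 from -11/4*a*b**2 + 49*a*b - 45*a + 13/8*b**3 - 23/8*b**2 → 795/16*a*b - 45*a + 13/8*b**3 + 51/32*b**2 - 253/32*b
  leading term a*b: subtract (795/8)·g_3 from 795/16*a*b - 45*a + 13/8*b**3 + 51/32*b**2 - 253/32*b → -3675/64*a + 13/8*b**3 + 51/32*b**2 - 11347/128*b + 18285/128
  leading term a: subtract (-35/2)·g_4 from -3675/64*a + 13/8*b**3 + 51/32*b**2 - 11347/128*b + 18285/128 → 13/8*b**3 + 39/8*b**2 - 637/8*b + 585/8
  leading term b**3: subtract (-455/16)·g_5 from 13/8*b**3 + 39/8*b**2 - 637/8*b + 585/8 → 0
The remainder is 0, so this S-polynomial contributes no new basis element.

S(g_3, g_5) = -11/4*a*b**2 + 49*a*b - 45*a + 13/8*b**3 - 23/8*b**2; remainder on division = 0.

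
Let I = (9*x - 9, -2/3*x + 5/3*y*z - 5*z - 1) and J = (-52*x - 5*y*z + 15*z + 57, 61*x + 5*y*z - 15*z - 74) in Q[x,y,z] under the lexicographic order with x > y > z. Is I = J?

No, the ideals differ.

For a fixed monomial order, each ideal has a unique reduced Gröbner basis; comparing bases decides equality.
Buchberger on the first generating set:
f_1 = 9*x - 9, LT = x.
f_2 = -2/3*x + 5/3*y*z - 5*z - 1, LT = x.

S(f_1,f_2): lcm = x. S = 5/2*y*z - 15/2*z - 5/2.
  leading term y*z: no divisor's leading term divides it; move 5/2*y*z to the remainder.
  leading term z: no divisor's leading term divides it; move -15/2*z to the remainder.
  leading term 1: no divisor's leading term divides it; move -5/2 to the remainder.
  remainder 5/2*y*z - 15/2*z - 5/2 ≠ 0; add g_3 = 5/2*y*z - 15/2*z - 5/2 to the basis.

S(f_1,g_3): leading monomials are coprime, so the S-polynomial reduces to 0 (Buchberger's first criterion).
S(f_2,g_3): leading monomials are coprime, so the S-polynomial reduces to 0 (Buchberger's first criterion).
Every S-polynomial of the final basis reduces to 0, so we have a Gröbner basis.
Inter-reduce: drop elements whose leading term is divisible by another's, tail-reduce, and make monic.
Reduced Gröbner basis: {x - 1, y*z - 3*z - 1}.

Buchberger on the second generating set:
h_1 = -52*x - 5*y*z + 15*z + 57, LT = x.
h_2 = 61*x + 5*y*z - 15*z - 74, LT = x.

S(h_1,h_2): lcm = x. S = 45/3172*y*z - 135/3172*z + 371/3172.
  leading term y*z: no divisor's leading term divides it; move 45/3172*y*z to the remainder.
  leading term z: no divisor's leading term divides it; move -135/3172*z to the remainder.
  leading term 1: no divisor's leading term divides it; move 371/3172 to the remainder.
  remainder 45/3172*y*z - 135/3172*z + 371/3172 ≠ 0; add k_3 = 45/3172*y*z - 135/3172*z + 371/3172 to the basis.

S(h_1,k_3): leading monomials are coprime, so the S-polynomial reduces to 0 (Buchberger's first criterion).
S(h_2,k_3): leading monomials are coprime, so the S-polynomial reduces to 0 (Buchberger's first criterion).
Every S-polynomial of the final basis reduces to 0, so we have a Gröbner basis.
Inter-reduce: drop elements whose leading term is divisible by another's, tail-reduce, and make monic.
Reduced Gröbner basis: {x - 17/9, y*z - 3*z + 371/45}.

Since the reduced bases disagree, the two ideals are not the same.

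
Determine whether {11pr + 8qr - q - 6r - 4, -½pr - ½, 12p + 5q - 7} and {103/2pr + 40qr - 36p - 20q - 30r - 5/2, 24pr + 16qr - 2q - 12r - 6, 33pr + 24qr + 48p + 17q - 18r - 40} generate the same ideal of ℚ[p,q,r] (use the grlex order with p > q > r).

For a fixed monomial order, each ideal has a unique reduced Gröbner basis; comparing bases decides equality.
Buchberger on the first generating set:
f_1 = 11pr + 8qr - q - 6r - 4, LT = pr.
f_2 = -½pr - ½, LT = pr.
f_3 = 12p + 5q - 7, LT = p.

S(f_1,f_2): lcm = pr. S = 8/11qr - 1/11q - 6/11r - 15/11.
  leading term qr: no divisor's leading term divides it; move 8/11qr to the remainder.
  leading term q: no divisor's leading term divides it; move -1/11q to the remainder.
  leading term r: no divisor's leading term divides it; move -6/11r to the remainder.
  leading term 1: no divisor's leading term divides it; move -15/11 to the remainder.
  remainder 8/11qr - 1/11q - 6/11r - 15/11 ≠ 0; add g_4 = 8/11qr - 1/11q - 6/11r - 15/11 to the basis.

S(f_1,f_3): lcm = pr. S = 41/132qr - 1/11q + 5/132r - 4/11.
  leading term qr: subtract (41/96)·g_4 from 41/132qr - 1/11q + 5/132r - 4/11 → -5/96q + 13/48r + 7/32
  leading term q: no divisor's leading term divides it; move -5/96q to the remainder.
  leading term r: no divisor's leading term divides it; move 13/48r to the remainder.
  leading term 1: no divisor's leading term divides it; move 7/32 to the remainder.
  remainder -5/96q + 13/48r + 7/32 ≠ 0; add g_5 = -5/96q + 13/48r + 7/32 to the basis.

S(g_4,g_5): lcm = qr. S = 26/5r² - ⅛q + 69/20r - 15/8.
  leading term r²: no divisor's leading term divides it; move 26/5r² to the remainder.
  leading term q: subtract (12/5)·g_5 from -⅛q + 69/20r - 15/8 → 14/5r - 12/5
  leading term r: no divisor's leading term divides it; move 14/5r to the remainder.
  leading term 1: no divisor's leading term divides it; move -12/5 to the remainder.
  remainder 26/5r² + 14/5r - 12/5 ≠ 0; add g_6 = 26/5r² + 14/5r - 12/5 to the basis.

The other S-polynomials (S(f_2,f_3), S(f_1,g_4), S(f_2,g_4), S(f_3,g_4), S(f_1,g_5), S(f_2,g_5), S(f_3,g_5), S(f_1,g_6), S(f_2,g_6), S(f_3,g_6), S(g_4,g_6), S(g_5,g_6)) all reduce to 0 modulo the current basis, so we have a Gröbner basis.
Inter-reduce: drop elements whose leading term is divisible by another's, tail-reduce, and make monic.
Reduced Gröbner basis: {r² + 7/13r - 6/13, p + 13/6r + 7/6, q - 26/5r - 21/5}.

Buchberger on the second generating set:
h_1 = 103/2pr + 40qr - 36p - 20q - 30r - 5/2, LT = pr.
h_2 = 24pr + 16qr - 2q - 12r - 6, LT = pr.
h_3 = 33pr + 24qr + 48p + 17q - 18r - 40, LT = pr.

S(h_1,h_2): lcm = pr. S = 34/309qr - 72/103p - 377/1236q - 17/206r + 83/412.
  leading term qr: no divisor's leading term divides it; move 34/309qr to the remainder.
  leading term p: no divisor's leading term divides it; move -72/103p to the remainder.
  leading term q: no divisor's leading term divides it; move -377/1236q to the remainder.
  leading term r: no divisor's leading term divides it; move -17/206r to the remainder.
  leading term 1: no divisor's leading term divides it; move 83/412 to the remainder.
  remainder 34/309qr - 72/103p - 377/1236q - 17/206r + 83/412 ≠ 0; add k_4 = 34/309qr - 72/103p - 377/1236q - 17/206r + 83/412 to the basis.

S(h_1,h_3): lcm = pr. S = 56/1133qr - 2440/1133p - 3071/3399q - 42/1133r + 3955/3399.
  leading term qr: subtract (84/187)·k_4 from 56/1133qr - 2440/1133p - 3071/3399q - 42/1133r + 3955/3399 → -344/187p - 430/561q + 602/561
  leading term p: no divisor's leading term divides it; move -344/187p to the remainder.
  leading term q: no divisor's leading term divides it; move -430/561q to the remainder.
  leading term 1: no divisor's leading term divides it; move 602/561 to the remainder.
  remainder -344/187p - 430/561q + 602/561 ≠ 0; add k_5 = -344/187p - 430/561q + 602/561 to the basis.

S(h_1,k_4): lcm = pqr. S = 80/103q²r + 108/17p² + 29039/14008pq + ¾pr - 40/103q² - 60/103qr - 249/136p - 5/103q.
  leading term q²r: subtract (120/17q)·k_4 from 80/103q²r + 108/17p² + 29039/14008pq + ¾pr - 40/103q² - 60/103qr - 249/136p - 5/103q → 108/17p² + 953/136pq + ¾pr + 30/17q² - 249/136p - 25/17q
  leading term p²: subtract (-297/86p)·k_5 from 108/17p² + 953/136pq + ¾pr + 30/17q² - 249/136p - 25/17q → 593/136pq + ¾pr + 30/17q² + 15/8p - 25/17q
  leading term pq: subtract (-6523/2752q)·k_5 from 593/136pq + ¾pr + 30/17q² + 15/8p - 25/17q → ¾pr - 5/96q² + 15/8p + 103/96q
  leading term pr: subtract (3/206)·h_1 from ¾pr - 5/96q² + 15/8p + 103/96q → -5/96q² - 60/103qr + 1977/824p + 13489/9888q + 45/103r + 15/412
  leading term q²: no divisor's leading term divides it; move -5/96q² to the remainder.
  leading term qr: subtract (-90/17)·k_4 from -60/103qr + 1977/824p + 13489/9888q + 45/103r + 15/412 → -177/136p - 409/1632q + 75/68
  leading term p: subtract (1947/2752)·k_5 from -177/136p - 409/1632q + 75/68 → 7/24q + 11/32
  leading term q: no divisor's leading term divides it; move 7/24q to the remainder.
  leading term 1: no divisor's leading term divides it; move 11/32 to the remainder.
  remainder -5/96q² + 7/24q + 11/32 ≠ 0; add k_6 = -5/96q² + 7/24q + 11/32 to the basis.

S(h_1,k_5): lcm = pr. S = 445/1236qr - 72/103p - 40/103q + 1/1236r - 5/103.
  leading term qr: subtract (445/136)·k_4 from 445/1236qr - 72/103p - 40/103q + 1/1236r - 5/103 → 27/17p + 995/1632q + 13/48r - 385/544
  leading term p: subtract (-297/344)·k_5 from 27/17p + 995/1632q + 13/48r - 385/544 → -5/96q + 13/48r + 7/32
  leading term q: no divisor's leading term divides it; move -5/96q to the remainder.
  leading term r: no divisor's leading term divides it; move 13/48r to the remainder.
  leading term 1: no divisor's leading term divides it; move 7/32 to the remainder.
  remainder -5/96q + 13/48r + 7/32 ≠ 0; add k_7 = -5/96q + 13/48r + 7/32 to the basis.

S(k_4,k_7): lcm = qr. S = 26/5r² - 108/17p - 377/136q + 69/20r + 249/136.
  leading term r²: no divisor's leading term divides it; move 26/5r² to the remainder.
  leading term p: subtract (297/86)·k_5 from -108/17p - 377/136q + 69/20r + 249/136 → -⅛q + 69/20r - 15/8
  leading term q: subtract (12/5)·k_7 from -⅛q + 69/20r - 15/8 → 14/5r - 12/5
  leading term r: no divisor's leading term divides it; move 14/5r to the remainder.
  leading term 1: no divisor's leading term divides it; move -12/5 to the remainder.
  remainder 26/5r² + 14/5r - 12/5 ≠ 0; add k_8 = 26/5r² + 14/5r - 12/5 to the basis.

The other S-polynomials (S(h_2,h_3), S(h_2,k_4), S(h_3,k_4), S(h_2,k_5), S(h_3,k_5), S(k_4,k_5), S(h_1,k_6), S(h_2,k_6), S(h_3,k_6), S(k_4,k_6), S(k_5,k_6), S(h_1,k_7), S(h_2,k_7), S(h_3,k_7), S(k_5,k_7), S(k_6,k_7), S(h_1,k_8), S(h_2,k_8), S(h_3,k_8), S(k_4,k_8), S(k_5,k_8), S(k_6,k_8), S(k_7,k_8)) all reduce to 0 modulo the current basis, so we have a Gröbner basis.
Inter-reduce: drop elements whose leading term is divisible by another's, tail-reduce, and make monic.
Reduced Gröbner basis: {r² + 7/13r - 6/13, p + 13/6r + 7/6, q - 26/5r - 21/5}.

Same reduced basis, so the two generating sets span the same ideal.

Yes, the ideals are equal.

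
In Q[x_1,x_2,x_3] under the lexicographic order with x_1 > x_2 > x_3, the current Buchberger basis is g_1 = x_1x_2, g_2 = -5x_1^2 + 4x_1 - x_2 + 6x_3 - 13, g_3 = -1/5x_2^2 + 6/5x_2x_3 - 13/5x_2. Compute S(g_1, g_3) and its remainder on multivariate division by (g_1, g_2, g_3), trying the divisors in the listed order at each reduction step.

lcm(LM(g_1), LM(g_3)) = x_1x_2^2.
S = (lcm/LT(g_1))·g_1 − (lcm/LT(g_3))·g_3 = 6x_1x_2x_3 - 13x_1x_2.
Reduce S modulo (g_1, g_2, g_3) in that order:
  leading term x_1x_2x_3: subtract (6x_3)·g_1 from 6x_1x_2x_3 - 13x_1x_2 → -13x_1x_2
  leading term x_1x_2: subtract (-13)·g_1 from -13x_1x_2 → 0
The remainder is 0, so this S-polynomial contributes no new basis element.

S(g_1, g_3) = 6x_1x_2x_3 - 13x_1x_2; remainder on division = 0.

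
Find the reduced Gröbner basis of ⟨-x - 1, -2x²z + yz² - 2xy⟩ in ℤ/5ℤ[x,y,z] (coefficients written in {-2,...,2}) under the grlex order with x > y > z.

f_1 = -x - 1, LT = x.
f_2 = -2x²z + yz² - 2xy, LT = x²z.

S(f_1,f_2): lcm = x²z. S = -2yz² - xy + xz.
  reduce S modulo (f_1, f_2):
  remainder -2yz² + y - z ≠ 0; add g_3 = -2yz² + y - z to the basis.

The other S-polynomials (S(f_1,g_3), S(f_2,g_3)) all reduce to 0 modulo the current basis, so we have a Gröbner basis.
Inter-reduce: drop elements whose leading term is divisible by another's, tail-reduce, and make monic.

G = {yz² + 2y - 2z, x + 1}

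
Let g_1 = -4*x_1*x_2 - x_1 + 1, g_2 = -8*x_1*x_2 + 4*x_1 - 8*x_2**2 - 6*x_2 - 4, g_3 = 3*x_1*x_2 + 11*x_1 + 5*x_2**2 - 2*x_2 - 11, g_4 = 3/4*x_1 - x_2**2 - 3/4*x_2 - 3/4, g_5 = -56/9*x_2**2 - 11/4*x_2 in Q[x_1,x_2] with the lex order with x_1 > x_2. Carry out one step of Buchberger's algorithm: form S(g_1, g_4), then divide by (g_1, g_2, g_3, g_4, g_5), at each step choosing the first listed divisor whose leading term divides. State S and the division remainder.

lcm(LM(g_1), LM(g_4)) = x_1*x_2.
S = (lcm/LT(g_1))·g_1 − (lcm/LT(g_4))·g_4 = 1/4*x_1 + 4/3*x_2**3 + x_2**2 + x_2 - 1/4.
Reduce S modulo (g_1, g_2, g_3, g_4, g_5) in that order:
  leading term x_1: subtract (1/3)·g_4 from 1/4*x_1 + 4/3*x_2**3 + x_2**2 + x_2 - 1/4 → 4/3*x_2**3 + 4/3*x_2**2 + 5/4*x_2
  leading term x_2**3: subtract (-3/14*x_2)·g_5 from 4/3*x_2**3 + 4/3*x_2**2 + 5/4*x_2 → 125/168*x_2**2 + 5/4*x_2
  leading term x_2**2: subtract (-375/3136)·g_5 from 125/168*x_2**2 + 5/4*x_2 → 11555/12544*x_2
  leading term x_2: no divisor's leading term divides it; move 11555/12544*x_2 to the remainder.
The remainder 11555/12544*x_2 is nonzero, so it would be added as the next basis element.

S(g_1, g_4) = 1/4*x_1 + 4/3*x_2**3 + x_2**2 + x_2 - 1/4; remainder on division = 11555/12544*x_2.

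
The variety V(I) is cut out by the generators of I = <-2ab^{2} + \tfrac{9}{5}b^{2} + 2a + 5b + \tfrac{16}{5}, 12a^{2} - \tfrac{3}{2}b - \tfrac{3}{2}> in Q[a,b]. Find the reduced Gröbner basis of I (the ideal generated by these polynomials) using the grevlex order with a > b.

f_1 = -2ab^{2} + \tfrac{9}{5}b^{2} + 2a + 5b + \tfrac{16}{5}, LT = ab^{2}.
f_2 = 12a^{2} - \tfrac{3}{2}b - \tfrac{3}{2}, LT = a^{2}.

S(f_1,f_2): lcm = a^{2}b^{2}. S = -\tfrac{9}{10}ab^{2} + \tfrac{1}{8}b^{3} - a^{2} - \tfrac{5}{2}ab + \tfrac{1}{8}b^{2} - \tfrac{8}{5}a.
  reduce S modulo (f_1, f_2):
  remainder \tfrac{1}{8}b^{3} - \tfrac{5}{2}ab - \tfrac{137}{200}b^{2} - \tfrac{5}{2}a - \tfrac{19}{8}b - \tfrac{313}{200} ≠ 0; add g_3 = \tfrac{1}{8}b^{3} - \tfrac{5}{2}ab - \tfrac{137}{200}b^{2} - \tfrac{5}{2}a - \tfrac{19}{8}b - \tfrac{313}{200} to the basis.

The other S-polynomials (S(f_1,g_3), S(f_2,g_3)) all reduce to 0 modulo the current basis, so we have a Gröbner basis.

G = {ab^{2} - \tfrac{9}{10}b^{2} - a - \tfrac{5}{2}b - \tfrac{8}{5}, b^{3} - 20ab - \tfrac{137}{25}b^{2} - 20a - 19b - \tfrac{313}{25}, a^{2} - \tfrac{1}{8}b - \tfrac{1}{8}}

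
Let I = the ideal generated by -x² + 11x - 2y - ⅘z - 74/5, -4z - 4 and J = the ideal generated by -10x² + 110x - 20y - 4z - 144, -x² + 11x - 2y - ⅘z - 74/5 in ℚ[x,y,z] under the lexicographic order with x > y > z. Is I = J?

For a fixed monomial order, each ideal has a unique reduced Gröbner basis; comparing bases decides equality.
Buchberger on the first generating set:
f_1 = -x² + 11x - 2y - ⅘z - 74/5, LT = x².
f_2 = -4z - 4, LT = z.

The S-polynomials (S(f_1,f_2)) all reduce to 0 modulo the current basis, so we have a Gröbner basis.
Inter-reduce: drop elements whose leading term is divisible by another's, tail-reduce, and make monic.
Reduced Gröbner basis: {x² - 11x + 2y + 14, z + 1}.

Buchberger on the second generating set:
h_1 = -10x² + 110x - 20y - 4z - 144, LT = x².
h_2 = -x² + 11x - 2y - ⅘z - 74/5, LT = x².

S(h_1,h_2): lcm = x². S = -⅖z - ⅖.
  leading term z: no divisor's leading term divides it; move -⅖z to the remainder.
  leading term 1: no divisor's leading term divides it; move -⅖ to the remainder.
  remainder -⅖z - ⅖ ≠ 0; add k_3 = -⅖z - ⅖ to the basis.

The other S-polynomials (S(h_1,k_3), S(h_2,k_3)) all reduce to 0 modulo the current basis, so we have a Gröbner basis.
Inter-reduce: drop elements whose leading term is divisible by another's, tail-reduce, and make monic.
Reduced Gröbner basis: {x² - 11x + 2y + 14, z + 1}.

These coincide, so the ideals are equal.

Yes, the ideals are equal.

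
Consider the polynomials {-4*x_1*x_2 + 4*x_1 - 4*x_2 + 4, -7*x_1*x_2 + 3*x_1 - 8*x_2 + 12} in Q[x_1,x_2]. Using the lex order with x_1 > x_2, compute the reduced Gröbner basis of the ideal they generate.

G = {x_1 + 1/4*x_2 - 5/4, x_2**2 - 10*x_2 + 9}

This is the nonlinear analogue of row-reducing a linear system.

f_1 = -4*x_1*x_2 + 4*x_1 - 4*x_2 + 4, LT = x_1*x_2.
f_2 = -7*x_1*x_2 + 3*x_1 - 8*x_2 + 12, LT = x_1*x_2.

S(f_1,f_2): lcm = x_1*x_2. S = -4/7*x_1 - 1/7*x_2 + 5/7.
  leading term x_1: no divisor's leading term divides it; move -4/7*x_1 to the remainder.
  leading term x_2: no divisor's leading term divides it; move -1/7*x_2 to the remainder.
  leading term 1: no divisor's leading term divides it; move 5/7 to the remainder.
  remainder -4/7*x_1 - 1/7*x_2 + 5/7 ≠ 0; add g_3 = -4/7*x_1 - 1/7*x_2 + 5/7 to the basis.

S(f_1,g_3): lcm = x_1*x_2. S = -x_1 - 1/4*x_2**2 + 9/4*x_2 - 1.
  leading term x_1: subtract (7/4)·g_3 from -x_1 - 1/4*x_2**2 + 9/4*x_2 - 1 → -1/4*x_2**2 + 5/2*x_2 - 9/4
  leading term x_2**2: no divisor's leading term divides it; move -1/4*x_2**2 to the remainder.
  leading term x_2: no divisor's leading term divides it; move 5/2*x_2 to the remainder.
  leading term 1: no divisor's leading term divides it; move -9/4 to the remainder.
  remainder -1/4*x_2**2 + 5/2*x_2 - 9/4 ≠ 0; add g_4 = -1/4*x_2**2 + 5/2*x_2 - 9/4 to the basis.

The other S-polynomials (S(f_2,g_3), S(f_1,g_4), S(f_2,g_4), S(g_3,g_4)) all reduce to 0 modulo the current basis, so we have a Gröbner basis.
Inter-reduce: drop elements whose leading term is divisible by another's, tail-reduce, and make monic.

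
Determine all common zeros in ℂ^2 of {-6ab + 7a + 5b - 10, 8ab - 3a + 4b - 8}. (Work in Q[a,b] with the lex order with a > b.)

{(85/38, 43/64), (0, 2)}

Compute a lex Gröbner basis by Buchberger's algorithm.
f_1 = -6ab + 7a + 5b - 10, LT = ab.
f_2 = 8ab - 3a + 4b - 8, LT = ab.

S(f_1,f_2): lcm = ab. S = -19/24a - 4/3b + 8/3.
  leading term a: no divisor's leading term divides it; move -19/24a to the remainder.
  leading term b: no divisor's leading term divides it; move -4/3b to the remainder.
  leading term 1: no divisor's leading term divides it; move 8/3 to the remainder.
  remainder -19/24a - 4/3b + 8/3 ≠ 0; add h_3 = -19/24a - 4/3b + 8/3 to the basis.

S(f_1,h_3): lcm = ab. S = -7/6a - 32/19b^2 + 289/114b + 5/3.
  leading term a: subtract (28/19)·h_3 from -7/6a - 32/19b^2 + 289/114b + 5/3 → -32/19b^2 + 9/2b - 43/19
  leading term b^2: no divisor's leading term divides it; move -32/19b^2 to the remainder.
  leading term b: no divisor's leading term divides it; move 9/2b to the remainder.
  leading term 1: no divisor's leading term divides it; move -43/19 to the remainder.
  remainder -32/19b^2 + 9/2b - 43/19 ≠ 0; add h_4 = -32/19b^2 + 9/2b - 43/19 to the basis.

The other S-polynomials (S(f_2,h_3), S(f_1,h_4), S(f_2,h_4), S(h_3,h_4)) all reduce to 0 modulo the current basis, so we have a Gröbner basis.
Inter-reduce: drop elements whose leading term is divisible by another's, tail-reduce, and make monic.
Reduced Gröbner basis: {a + 32/19b - 64/19, b^2 - 171/64b + 43/32}.

Elimination: the polynomial b^2 - 171/64b + 43/32 lies in the elimination ideal for b, so b ∈ {43/64, 2}. For each such b, the remaining basis elements (now univariate) give the rest of the solution.
  b = 43/64: the earlier basis element becomes a - 85/38 = 0, giving a = 85/38 — point (85/38, 43/64).
  b = 2: the earlier basis element becomes a = 0, giving a = 0 — point (0, 2).
Each listed point satisfies every original equation (direct substitution).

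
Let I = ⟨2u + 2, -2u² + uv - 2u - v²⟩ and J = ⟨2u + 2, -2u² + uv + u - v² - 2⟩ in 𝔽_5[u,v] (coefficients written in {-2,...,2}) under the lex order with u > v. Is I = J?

Equality of ideals is decidable: compute both reduced Gröbner bases (unique for the ordering) and check whether they agree.
Buchberger on the first generating set:
f_1 = 2u + 2, LT = u.
f_2 = -2u² + uv - 2u - v², LT = u².

S(f_1,f_2): lcm = u². S = -2uv + 2v².
  leading term uv: subtract (-v)·f_1 from -2uv + 2v² → 2v² + 2v
  leading term v²: no divisor's leading term divides it; move 2v² to the remainder.
  leading term v: no divisor's leading term divides it; move 2v to the remainder.
  remainder 2v² + 2v ≠ 0; add g_3 = 2v² + 2v to the basis.

S(f_1,g_3): leading monomials are coprime, so the S-polynomial reduces to 0 (Buchberger's first criterion).
S(f_2,g_3): leading monomials are coprime, so the S-polynomial reduces to 0 (Buchberger's first criterion).
Every S-polynomial of the final basis reduces to 0, so we have a Gröbner basis.
Inter-reduce: drop elements whose leading term is divisible by another's, tail-reduce, and make monic.
Reduced Gröbner basis: {u + 1, v² + v}.

Buchberger on the second generating set:
h_1 = 2u + 2, LT = u.
h_2 = -2u² + uv + u - v² - 2, LT = u².

S(h_1,h_2): lcm = u². S = -2uv - u + 2v² - 1.
  leading term uv: subtract (-v)·h_1 from -2uv - u + 2v² - 1 → -u + 2v² + 2v - 1
  leading term u: subtract (2)·h_1 from -u + 2v² + 2v - 1 → 2v² + 2v
  leading term v²: no divisor's leading term divides it; move 2v² to the remainder.
  leading term v: no divisor's leading term divides it; move 2v to the remainder.
  remainder 2v² + 2v ≠ 0; add k_3 = 2v² + 2v to the basis.

S(h_1,k_3): leading monomials are coprime, so the S-polynomial reduces to 0 (Buchberger's first criterion).
S(h_2,k_3): leading monomials are coprime, so the S-polynomial reduces to 0 (Buchberger's first criterion).
Every S-polynomial of the final basis reduces to 0, so we have a Gröbner basis.
Inter-reduce: drop elements whose leading term is divisible by another's, tail-reduce, and make monic.
Reduced Gröbner basis: {u + 1, v² + v}.

Same reduced basis, so the two generating sets span the same ideal.

Yes, the ideals are equal.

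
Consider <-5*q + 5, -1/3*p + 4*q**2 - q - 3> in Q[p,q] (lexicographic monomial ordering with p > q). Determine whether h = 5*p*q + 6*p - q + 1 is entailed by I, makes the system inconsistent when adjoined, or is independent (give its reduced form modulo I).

5*p*q + 6*p - q + 1 lies in I (it reduces to 0).

First compute the reduced Gröbner basis of I by Buchberger's algorithm.
f_1 = -5*q + 5, LT = q.
f_2 = -1/3*p + 4*q**2 - q - 3, LT = p.

The S-polynomials (S(f_1,f_2)) all reduce to 0 modulo the current basis, so we have a Gröbner basis.
Inter-reduce: drop elements whose leading term is divisible by another's, tail-reduce, and make monic.
Reduced Gröbner basis: {p, q - 1}.
Label its elements g_1 = p, g_2 = q - 1.

Reduce h = 5*p*q + 6*p - q + 1 modulo G:
  leading term p*q: subtract (5*q)·g_1 from 5*p*q + 6*p - q + 1 → 6*p - q + 1
  leading term p: subtract (6)·g_1 from 6*p - q + 1 → -q + 1
  leading term q: subtract (-1)·g_2 from -q + 1 → 0
  normal form = 0.
Since the normal form is 0, h ∈ I.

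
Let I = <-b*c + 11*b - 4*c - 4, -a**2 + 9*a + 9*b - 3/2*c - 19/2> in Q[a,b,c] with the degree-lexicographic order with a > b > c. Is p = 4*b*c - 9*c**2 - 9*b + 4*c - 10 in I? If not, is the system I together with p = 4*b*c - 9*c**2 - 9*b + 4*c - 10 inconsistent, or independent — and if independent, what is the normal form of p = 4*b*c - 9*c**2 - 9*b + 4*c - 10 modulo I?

4*b*c - 9*c**2 - 9*b + 4*c - 10 is independent of I; its normal form modulo I is -9*c**2 + 35*b - 12*c - 26.

First compute the reduced Gröbner basis of I by Buchberger's algorithm.
f_1 = -b*c + 11*b - 4*c - 4, LT = b*c.
f_2 = -a**2 + 9*a + 9*b - 3/2*c - 19/2, LT = a**2.

The S-polynomials (S(f_1,f_2)) all reduce to 0 modulo the current basis, so we have a Gröbner basis.
Inter-reduce: drop elements whose leading term is divisible by another's, tail-reduce, and make monic.
Reduced Gröbner basis: {a**2 - 9*a - 9*b + 3/2*c + 19/2, b*c - 11*b + 4*c + 4}.
Label its elements g_1 = a**2 - 9*a - 9*b + 3/2*c + 19/2, g_2 = b*c - 11*b + 4*c + 4.

Reduce p = 4*b*c - 9*c**2 - 9*b + 4*c - 10 modulo G:
  leading term b*c: subtract (4)·g_2 from 4*b*c - 9*c**2 - 9*b + 4*c - 10 → -9*c**2 + 35*b - 12*c - 26
  leading term c**2: no divisor's leading term divides it; move -9*c**2 to the remainder.
  leading term b: no divisor's leading term divides it; move 35*b to the remainder.
  leading term c: no divisor's leading term divides it; move -12*c to the remainder.
  leading term 1: no divisor's leading term divides it; move -26 to the remainder.
  normal form = -9*c**2 + 35*b - 12*c - 26.
The normal form is nonzero, so p ∉ I. Since p minus its normal form lies in I, I + (p) = I + (r) where r = -9*c**2 + 35*b - 12*c - 26; decide whether this ideal is the whole ring.
Run Buchberger on G together with r (pairs among the g_i already reduce to 0 since G is a Gröbner basis):
g_1 = a**2 - 9*a - 9*b + 3/2*c + 19/2, LT = a**2.
g_2 = b*c - 11*b + 4*c + 4, LT = b*c.
r = -9*c**2 + 35*b - 12*c - 26, LT = c**2.

S(g_2,r): lcm = b*c**2. S = 35/9*b**2 - 37/3*b*c + 4*c**2 - 26/9*b + 4*c.
  leading term b**2: no divisor's leading term divides it; move 35/9*b**2 to the remainder.
  leading term b*c: subtract (-37/3)·g_2 from -37/3*b*c + 4*c**2 - 26/9*b + 4*c → 4*c**2 - 1247/9*b + 160/3*c + 148/3
  leading term c**2: subtract (-4/9)·r from 4*c**2 - 1247/9*b + 160/3*c + 148/3 → -123*b + 48*c + 340/9
  leading term b: no divisor's leading term divides it; move -123*b to the remainder.
  leading term c: no divisor's leading term divides it; move 48*c to the remainder.
  leading term 1: no divisor's leading term divides it; move 340/9 to the remainder.
  remainder 35/9*b**2 - 123*b + 48*c + 340/9 ≠ 0; add m_4 = 35/9*b**2 - 123*b + 48*c + 340/9 to the basis.

The other S-polynomials (S(g_1,g_2), S(g_1,r), S(g_1,m_4), S(g_2,m_4), S(r,m_4)) all reduce to 0 modulo the current basis, so we have a Gröbner basis.
Inter-reduce: drop elements whose leading term is divisible by another's, tail-reduce, and make monic.
Reduced Gröbner basis: {a**2 - 9*a - 9*b + 3/2*c + 19/2, b**2 - 1107/35*b + 432/35*c + 68/7, b*c - 11*b + 4*c + 4, c**2 - 35/9*b + 4/3*c + 26/9}.
The reduced Gröbner basis of I + (p) is {a**2 - 9*a - 9*b + 3/2*c + 19/2, b**2 - 1107/35*b + 432/35*c + 68/7, b*c - 11*b + 4*c + 4, c**2 - 35/9*b + 4/3*c + 26/9} ≠ {1}, a proper ideal, so the enlarged system stays consistent: p is independent of I, with normal form -9*c**2 + 35*b - 12*c - 26.

Ideal membership is decidable via reduction modulo a Gröbner basis.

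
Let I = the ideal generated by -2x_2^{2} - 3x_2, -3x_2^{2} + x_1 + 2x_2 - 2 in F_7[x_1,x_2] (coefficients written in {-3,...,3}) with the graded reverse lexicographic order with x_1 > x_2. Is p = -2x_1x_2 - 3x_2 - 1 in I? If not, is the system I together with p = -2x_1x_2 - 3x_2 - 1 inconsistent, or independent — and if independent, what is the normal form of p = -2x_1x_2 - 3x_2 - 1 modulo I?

Adjoining -2x_1x_2 - 3x_2 - 1 makes the ideal the whole ring: the system is inconsistent.

First compute the reduced Gröbner basis of I by Buchberger's algorithm.
f_1 = -2x_2^{2} - 3x_2, LT = x_2^{2}.
f_2 = -3x_2^{2} + x_1 + 2x_2 - 2, LT = x_2^{2}.

S(f_1,f_2): lcm = x_2^{2}. S = -2x_1 + x_2 - 3.
  leading term x_1: no divisor's leading term divides it; move -2x_1 to the remainder.
  leading term x_2: no divisor's leading term divides it; move x_2 to the remainder.
  leading term 1: no divisor's leading term divides it; move -3 to the remainder.
  remainder -2x_1 + x_2 - 3 ≠ 0; add h_3 = -2x_1 + x_2 - 3 to the basis.

The other S-polynomials (S(f_1,h_3), S(f_2,h_3)) all reduce to 0 modulo the current basis, so we have a Gröbner basis.
Inter-reduce: drop elements whose leading term is divisible by another's, tail-reduce, and make monic.
Reduced Gröbner basis: {x_2^{2} - 2x_2, x_1 + 3x_2 - 2}.
Label its elements g_1 = x_2^{2} - 2x_2, g_2 = x_1 + 3x_2 - 2.

Reduce p = -2x_1x_2 - 3x_2 - 1 modulo G:
  leading term x_1x_2: subtract (-2x_2)·g_2 from -2x_1x_2 - 3x_2 - 1 → -x_2^{2} - 1
  leading term x_2^{2}: subtract (-1)·g_1 from -x_2^{2} - 1 → -2x_2 - 1
  leading term x_2: no divisor's leading term divides it; move -2x_2 to the remainder.
  leading term 1: no divisor's leading term divides it; move -1 to the remainder.
  normal form = -2x_2 - 1.
The normal form is nonzero, so p ∉ I. Since p minus its normal form lies in I, I + (p) = I + (r) where r = -2x_2 - 1; decide whether this ideal is the whole ring.
Run Buchberger on G together with r (pairs among the g_i already reduce to 0 since G is a Gröbner basis):
g_1 = x_2^{2} - 2x_2, LT = x_2^{2}.
g_2 = x_1 + 3x_2 - 2, LT = x_1.
r = -2x_2 - 1, LT = x_2.

S(g_1,r): lcm = x_2^{2}. S = x_2.
  leading term x_2: subtract (3)·r from x_2 → 3
  leading term 1: no divisor's leading term divides it; move 3 to the remainder.
  remainder 3 ≠ 0; add m_4 = 3 to the basis.

The other S-polynomials (S(g_1,g_2), S(g_2,r), S(g_1,m_4), S(g_2,m_4), S(r,m_4)) all reduce to 0 modulo the current basis, so we have a Gröbner basis.
Inter-reduce: drop elements whose leading term is divisible by another's, tail-reduce, and make monic.
Reduced Gröbner basis: {1}.
The reduced Gröbner basis of I + (p) is {1}: the ideal is the whole ring, so the enlarged system has no common solution — adjoining p is inconsistent.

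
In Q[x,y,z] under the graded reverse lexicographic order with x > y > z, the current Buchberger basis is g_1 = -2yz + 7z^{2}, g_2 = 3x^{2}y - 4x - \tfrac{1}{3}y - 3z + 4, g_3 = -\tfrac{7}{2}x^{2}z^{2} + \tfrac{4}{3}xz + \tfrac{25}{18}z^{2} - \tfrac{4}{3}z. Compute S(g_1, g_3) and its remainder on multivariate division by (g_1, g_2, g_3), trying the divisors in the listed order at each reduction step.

lcm(LM(g_1), LM(g_3)) = x^{2}yz^{2}.
S = (lcm/LT(g_1))·g_1 − (lcm/LT(g_3))·g_3 = -\tfrac{7}{2}x^{2}z^{3} + \tfrac{8}{21}xyz + \tfrac{25}{63}yz^{2} - \tfrac{8}{21}yz.
Reduce S modulo (g_1, g_2, g_3) in that order:
  leading term x^{2}z^{3}: subtract (z)·g_3 from -\tfrac{7}{2}x^{2}z^{3} + \tfrac{8}{21}xyz + \tfrac{25}{63}yz^{2} - \tfrac{8}{21}yz → \tfrac{8}{21}xyz - \tfrac{4}{3}xz^{2} + \tfrac{25}{63}yz^{2} - \tfrac{25}{18}z^{3} - \tfrac{8}{21}yz + \tfrac{4}{3}z^{2}
  leading term xyz: subtract (-\tfrac{4}{21}x)·g_1 from \tfrac{8}{21}xyz - \tfrac{4}{3}xz^{2} + \tfrac{25}{63}yz^{2} - \tfrac{25}{18}z^{3} - \tfrac{8}{21}yz + \tfrac{4}{3}z^{2} → \tfrac{25}{63}yz^{2} - \tfrac{25}{18}z^{3} - \tfrac{8}{21}yz + \tfrac{4}{3}z^{2}
  leading term yz^{2}: subtract (-\tfrac{25}{126}z)·g_1 from \tfrac{25}{63}yz^{2} - \tfrac{25}{18}z^{3} - \tfrac{8}{21}yz + \tfrac{4}{3}z^{2} → -\tfrac{8}{21}yz + \tfrac{4}{3}z^{2}
  leading term yz: subtract (\tfrac{4}{21})·g_1 from -\tfrac{8}{21}yz + \tfrac{4}{3}z^{2} → 0
The remainder is 0, so this S-polynomial contributes no new basis element.

S(g_1, g_3) = -\tfrac{7}{2}x^{2}z^{3} + \tfrac{8}{21}xyz + \tfrac{25}{63}yz^{2} - \tfrac{8}{21}yz; remainder on division = 0.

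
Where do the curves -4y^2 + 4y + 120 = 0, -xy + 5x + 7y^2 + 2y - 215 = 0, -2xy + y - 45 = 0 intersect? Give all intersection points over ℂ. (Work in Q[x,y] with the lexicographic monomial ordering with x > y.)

{(5, -5)}

Compute a lex Gröbner basis by Buchberger's algorithm.
f_1 = -4y^2 + 4y + 120, LT = y^2.
f_2 = -xy + 5x + 7y^2 + 2y - 215, LT = xy.
f_3 = -2xy + y - 45, LT = xy.

S(f_1,f_2): lcm = xy^2. S = 4xy - 30x + 7y^3 + 2y^2 - 215y.
  reduce S modulo (f_1, f_2, f_3):
  remainder -10x + 40y + 250 ≠ 0; add h_4 = -10x + 40y + 250 to the basis.

S(f_1,f_3): lcm = xy^2. S = -xy - 30x + 1/2y^2 - 45/2y.
  reduce S modulo (f_1, f_2, f_3, h_4):
  remainder -171y - 855 ≠ 0; add h_5 = -171y - 855 to the basis.

The other S-polynomials (S(f_2,f_3), S(f_1,h_4), S(f_2,h_4), S(f_3,h_4), S(f_1,h_5), S(f_2,h_5), S(f_3,h_5), S(h_4,h_5)) all reduce to 0 modulo the current basis, so we have a Gröbner basis.
Inter-reduce: drop elements whose leading term is divisible by another's, tail-reduce, and make monic.
Reduced Gröbner basis: {x - 5, y + 5}.

Elimination: the polynomial y + 5 lies in the elimination ideal for y, so y ∈ {-5}. For each such y, the remaining basis elements (now univariate) give the rest of the solution.
  y = -5: the earlier basis element becomes x - 5 = 0, giving x = 5 — point (5, -5).
A lex Gröbner basis triangularizes the system, enabling back-substitution.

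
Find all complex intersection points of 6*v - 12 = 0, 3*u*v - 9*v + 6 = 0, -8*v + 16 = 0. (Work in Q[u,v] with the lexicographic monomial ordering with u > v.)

Compute a lex Gröbner basis by Buchberger's algorithm.
f_1 = 6*v - 12, LT = v.
f_2 = 3*u*v - 9*v + 6, LT = u*v.
f_3 = -8*v + 16, LT = v.

S(f_1,f_2): lcm = u*v. S = -2*u + 3*v - 2.
  leading term u: no divisor's leading term divides it; move -2*u to the remainder.
  leading term v: subtract (1/2)·f_1 from 3*v - 2 → 4
  leading term 1: no divisor's leading term divides it; move 4 to the remainder.
  remainder -2*u + 4 ≠ 0; add h_4 = -2*u + 4 to the basis.

The other S-polynomials (S(f_1,f_3), S(f_2,f_3), S(f_1,h_4), S(f_2,h_4), S(f_3,h_4)) all reduce to 0 modulo the current basis, so we have a Gröbner basis.
Inter-reduce: drop elements whose leading term is divisible by another's, tail-reduce, and make monic.
Reduced Gröbner basis: {u - 2, v - 2}.

A lex Gröbner basis eliminates variables successively. Here v - 2 depends only on v, with roots {2}; lifting each root through the earlier basis elements recovers the full solutions.
  v = 2: the earlier basis element becomes u - 2 = 0, giving u = 2 — point (2, 2).

{(2, 2)}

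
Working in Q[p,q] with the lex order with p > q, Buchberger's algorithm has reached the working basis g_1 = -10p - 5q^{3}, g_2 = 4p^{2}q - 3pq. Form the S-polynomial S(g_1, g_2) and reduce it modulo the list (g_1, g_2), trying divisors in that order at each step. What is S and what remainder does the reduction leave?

lcm(LM(g_1), LM(g_2)) = p^{2}q.
S = (lcm/LT(g_1))·g_1 − (lcm/LT(g_2))·g_2 = \tfrac{1}{2}pq^{4} + \tfrac{3}{4}pq.
Reduce S modulo (g_1, g_2) in that order:
  leading term pq^{4}: subtract (-\tfrac{1}{20}q^{4})·g_1 from \tfrac{1}{2}pq^{4} + \tfrac{3}{4}pq → \tfrac{3}{4}pq - \tfrac{1}{4}q^{7}
  leading term pq: subtract (-\tfrac{3}{40}q)·g_1 from \tfrac{3}{4}pq - \tfrac{1}{4}q^{7} → -\tfrac{1}{4}q^{7} - \tfrac{3}{8}q^{4}
  leading term q^{7}: no divisor's leading term divides it; move -\tfrac{1}{4}q^{7} to the remainder.
  leading term q^{4}: no divisor's leading term divides it; move -\tfrac{3}{8}q^{4} to the remainder.
The remainder -\tfrac{1}{4}q^{7} - \tfrac{3}{8}q^{4} is nonzero, so it would be added as the next basis element.

S(g_1, g_2) = \tfrac{1}{2}pq^{4} + \tfrac{3}{4}pq; remainder on division = -\tfrac{1}{4}q^{7} - \tfrac{3}{8}q^{4}.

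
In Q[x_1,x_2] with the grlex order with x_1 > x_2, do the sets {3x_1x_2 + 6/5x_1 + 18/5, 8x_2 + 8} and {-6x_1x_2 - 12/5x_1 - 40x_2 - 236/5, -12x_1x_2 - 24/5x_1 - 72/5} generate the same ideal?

Yes, the ideals are equal.

Two ideals are equal iff their reduced Gröbner bases coincide (the reduced basis is unique for a fixed ordering).
Buchberger on the first generating set:
f_1 = 3x_1x_2 + 6/5x_1 + 18/5, LT = x_1x_2.
f_2 = 8x_2 + 8, LT = x_2.

S(f_1,f_2): lcm = x_1x_2. S = -3/5x_1 + 6/5.
  reduce S modulo (f_1, f_2):
  remainder -3/5x_1 + 6/5 ≠ 0; add g_3 = -3/5x_1 + 6/5 to the basis.

The other S-polynomials (S(f_1,g_3), S(f_2,g_3)) all reduce to 0 modulo the current basis, so we have a Gröbner basis.
Inter-reduce: drop elements whose leading term is divisible by another's, tail-reduce, and make monic.
Reduced Gröbner basis: {x_1 - 2, x_2 + 1}.

Buchberger on the second generating set:
h_1 = -6x_1x_2 - 12/5x_1 - 40x_2 - 236/5, LT = x_1x_2.
h_2 = -12x_1x_2 - 24/5x_1 - 72/5, LT = x_1x_2.

S(h_1,h_2): lcm = x_1x_2. S = 20/3x_2 + 20/3.
  reduce S modulo (h_1, h_2):
  remainder 20/3x_2 + 20/3 ≠ 0; add k_3 = 20/3x_2 + 20/3 to the basis.

S(h_1,k_3): lcm = x_1x_2. S = -3/5x_1 + 20/3x_2 + 118/15.
  reduce S modulo (h_1, h_2, k_3):
  remainder -3/5x_1 + 6/5 ≠ 0; add k_4 = -3/5x_1 + 6/5 to the basis.

The other S-polynomials (S(h_2,k_3), S(h_1,k_4), S(h_2,k_4), S(k_3,k_4)) all reduce to 0 modulo the current basis, so we have a Gröbner basis.
Inter-reduce: drop elements whose leading term is divisible by another's, tail-reduce, and make monic.
Reduced Gröbner basis: {x_1 - 2, x_2 + 1}.

Same reduced basis, so the two generating sets span the same ideal.
The choice of monomial ordering does not affect the verdict — as long as both bases are computed under the same ordering, their equality decides ideal equality.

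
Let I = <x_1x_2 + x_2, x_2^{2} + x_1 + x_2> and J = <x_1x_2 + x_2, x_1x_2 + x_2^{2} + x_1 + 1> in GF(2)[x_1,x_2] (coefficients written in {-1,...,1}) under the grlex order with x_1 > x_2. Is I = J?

Since reduced Gröbner bases are canonical representatives of ideals under a given ordering, it suffices to compute and compare them.
Buchberger on the first generating set:
f_1 = x_1x_2 + x_2, LT = x_1x_2.
f_2 = x_2^{2} + x_1 + x_2, LT = x_2^{2}.

S(f_1,f_2): lcm = x_1x_2^{2}. S = x_1^{2} + x_1x_2 + x_2^{2}.
  reduce S modulo (f_1, f_2):
  remainder x_1^{2} + x_1 ≠ 0; add g_3 = x_1^{2} + x_1 to the basis.

The other S-polynomials (S(f_1,g_3), S(f_2,g_3)) all reduce to 0 modulo the current basis, so we have a Gröbner basis.
Inter-reduce: drop elements whose leading term is divisible by another's, tail-reduce, and make monic.
Reduced Gröbner basis: {x_1^{2} + x_1, x_1x_2 + x_2, x_2^{2} + x_1 + x_2}.

Buchberger on the second generating set:
h_1 = x_1x_2 + x_2, LT = x_1x_2.
h_2 = x_1x_2 + x_2^{2} + x_1 + 1, LT = x_1x_2.

S(h_1,h_2): lcm = x_1x_2. S = x_2^{2} + x_1 + x_2 + 1.
  reduce S modulo (h_1, h_2):
  remainder x_2^{2} + x_1 + x_2 + 1 ≠ 0; add k_3 = x_2^{2} + x_1 + x_2 + 1 to the basis.

S(h_1,k_3): lcm = x_1x_2^{2}. S = x_1^{2} + x_1x_2 + x_2^{2} + x_1.
  reduce S modulo (h_1, h_2, k_3):
  remainder x_1^{2} + 1 ≠ 0; add k_4 = x_1^{2} + 1 to the basis.

The other S-polynomials (S(h_2,k_3), S(h_1,k_4), S(h_2,k_4), S(k_3,k_4)) all reduce to 0 modulo the current basis, so we have a Gröbner basis.
Inter-reduce: drop elements whose leading term is divisible by another's, tail-reduce, and make monic.
Reduced Gröbner basis: {x_1^{2} + 1, x_1x_2 + x_2, x_2^{2} + x_1 + x_2 + 1}.

These differ, so the ideals are not equal.

No, the ideals differ.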